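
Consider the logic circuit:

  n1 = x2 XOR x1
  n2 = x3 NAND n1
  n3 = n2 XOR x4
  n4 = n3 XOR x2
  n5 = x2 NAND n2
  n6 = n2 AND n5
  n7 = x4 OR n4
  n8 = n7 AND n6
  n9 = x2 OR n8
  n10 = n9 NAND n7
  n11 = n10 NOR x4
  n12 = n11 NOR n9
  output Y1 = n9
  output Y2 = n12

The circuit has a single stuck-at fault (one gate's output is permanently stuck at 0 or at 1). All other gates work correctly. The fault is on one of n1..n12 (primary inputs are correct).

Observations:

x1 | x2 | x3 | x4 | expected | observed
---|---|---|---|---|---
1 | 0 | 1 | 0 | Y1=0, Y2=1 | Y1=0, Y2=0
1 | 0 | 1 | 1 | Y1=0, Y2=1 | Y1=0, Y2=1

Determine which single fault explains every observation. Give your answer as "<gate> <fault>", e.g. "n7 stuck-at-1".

Fault-free values for test 1 (x1=1, x2=0, x3=1, x4=0): n1=1, n2=0, n3=0, n4=0, n5=1, n6=0, n7=0, n8=0, n9=0, n10=1, n11=0, n12=1, giving Y1=0, Y2=1. Observed Y1=0, Y2=0.
Test 1: faults giving observed Y1=0, Y2=0 are {n10 stuck-at-0, n11 stuck-at-1, n12 stuck-at-0}.
Test 2 (x1=1, x2=0, x3=1, x4=1): fault-free n1=1, n2=0, n3=1, n4=1, n5=1, n6=0, n7=1, n8=0, n9=0, n10=1, n11=0, n12=1 → Y1=0, Y2=1; observed Y1=0, Y2=1. Eliminates n11 stuck-at-1, n12 stuck-at-0.
Only n10 stuck-at-0 is consistent with every test.

n10 stuck-at-0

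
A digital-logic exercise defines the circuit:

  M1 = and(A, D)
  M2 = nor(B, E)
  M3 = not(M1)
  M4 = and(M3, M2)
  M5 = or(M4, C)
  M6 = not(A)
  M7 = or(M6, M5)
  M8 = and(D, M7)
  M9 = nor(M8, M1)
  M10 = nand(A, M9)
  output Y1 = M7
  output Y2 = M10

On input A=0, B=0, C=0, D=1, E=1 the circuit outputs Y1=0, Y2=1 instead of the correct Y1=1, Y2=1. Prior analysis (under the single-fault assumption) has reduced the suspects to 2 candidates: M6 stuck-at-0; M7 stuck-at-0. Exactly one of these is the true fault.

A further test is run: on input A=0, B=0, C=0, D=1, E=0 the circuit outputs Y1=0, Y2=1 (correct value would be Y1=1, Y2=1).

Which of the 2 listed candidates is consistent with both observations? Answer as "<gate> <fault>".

Evaluate each candidate on input A=0, B=0, C=0, D=1, E=0:
  M6 stuck-at-0: M1=0, M2=1, M3=1, M4=1, M5=1, M6=0 [stuck-at-0], M7=1, M8=1, M9=0, M10=1 → Y1=1, Y2=1 — eliminated
  M7 stuck-at-0: M1=0, M2=1, M3=1, M4=1, M5=1, M6=1, M7=0 [stuck-at-0], M8=0, M9=1, M10=1 → Y1=0, Y2=1 — matches
Only M7 stuck-at-0 reproduces the observed Y1=0, Y2=1.

M7 stuck-at-0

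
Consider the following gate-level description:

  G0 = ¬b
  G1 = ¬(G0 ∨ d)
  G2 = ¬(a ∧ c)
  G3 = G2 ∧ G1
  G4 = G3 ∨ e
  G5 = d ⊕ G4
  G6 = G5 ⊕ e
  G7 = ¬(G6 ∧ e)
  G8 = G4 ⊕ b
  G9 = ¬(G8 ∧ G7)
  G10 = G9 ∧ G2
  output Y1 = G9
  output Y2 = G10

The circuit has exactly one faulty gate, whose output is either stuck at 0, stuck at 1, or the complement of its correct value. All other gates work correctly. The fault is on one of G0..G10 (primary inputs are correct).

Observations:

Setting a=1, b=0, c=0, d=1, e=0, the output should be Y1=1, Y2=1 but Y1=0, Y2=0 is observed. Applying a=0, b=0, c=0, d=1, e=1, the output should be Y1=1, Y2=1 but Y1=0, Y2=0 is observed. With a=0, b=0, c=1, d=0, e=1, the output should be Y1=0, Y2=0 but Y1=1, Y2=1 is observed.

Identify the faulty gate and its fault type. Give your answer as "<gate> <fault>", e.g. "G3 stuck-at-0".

G9 inverted output

Fault-free values for test 1 (a=1, b=0, c=0, d=1, e=0): G0=1, G1=0, G2=1, G3=0, G4=0, G5=1, G6=1, G7=1, G8=0, G9=1, G10=1, giving Y1=1, Y2=1. Observed Y1=0, Y2=0.
Test 1: faults giving observed Y1=0, Y2=0 are {G1 stuck-at-1, G1 inverted output, G3 stuck-at-1, G3 inverted output, G4 stuck-at-1, G4 inverted output, G8 stuck-at-1, G8 inverted output, G9 stuck-at-0, G9 inverted output}.
Test 2 (a=0, b=0, c=0, d=1, e=1): fault-free G0=1, G1=0, G2=1, G3=0, G4=1, G5=0, G6=1, G7=0, G8=1, G9=1, G10=1 → Y1=1, Y2=1; observed Y1=0, Y2=0. Eliminates G1 stuck-at-1, G1 inverted output, G3 stuck-at-1, G3 inverted output, G4 stuck-at-1, G4 inverted output, G8 stuck-at-1, G8 inverted output.
Test 3 (a=0, b=0, c=1, d=0, e=1): fault-free G0=1, G1=0, G2=1, G3=0, G4=1, G5=1, G6=0, G7=1, G8=1, G9=0, G10=0 → Y1=0, Y2=0; observed Y1=1, Y2=1. Eliminates G9 stuck-at-0.
Only G9 inverted output is consistent with every test.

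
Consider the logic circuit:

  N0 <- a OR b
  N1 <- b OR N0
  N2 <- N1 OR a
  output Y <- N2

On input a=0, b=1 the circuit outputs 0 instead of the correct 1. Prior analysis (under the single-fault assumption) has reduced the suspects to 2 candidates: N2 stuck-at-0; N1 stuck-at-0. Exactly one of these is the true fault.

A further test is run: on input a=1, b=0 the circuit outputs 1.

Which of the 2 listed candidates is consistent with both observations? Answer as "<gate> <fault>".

N1 stuck-at-0

Evaluate each candidate on input a=1, b=0:
  N2 stuck-at-0: N0=1, N1=1, N2=0 [stuck-at-0] → 0 — eliminated
  N1 stuck-at-0: N0=1, N1=0 [stuck-at-0], N2=1 → 1 — matches
Only N1 stuck-at-0 reproduces the observed 1.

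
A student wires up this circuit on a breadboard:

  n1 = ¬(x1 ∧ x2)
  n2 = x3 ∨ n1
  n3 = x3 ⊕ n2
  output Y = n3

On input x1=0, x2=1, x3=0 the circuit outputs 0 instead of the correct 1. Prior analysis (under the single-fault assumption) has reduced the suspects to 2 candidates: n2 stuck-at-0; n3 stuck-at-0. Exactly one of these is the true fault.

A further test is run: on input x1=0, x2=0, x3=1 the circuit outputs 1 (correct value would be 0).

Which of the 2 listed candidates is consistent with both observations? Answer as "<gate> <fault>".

Evaluate each candidate on input x1=0, x2=0, x3=1:
  n2 stuck-at-0: n1=1, n2=0 [stuck-at-0], n3=1 → 1 — matches
  n3 stuck-at-0: n1=1, n2=1, n3=0 [stuck-at-0] → 0 — eliminated
Only n2 stuck-at-0 reproduces the observed 1.

n2 stuck-at-0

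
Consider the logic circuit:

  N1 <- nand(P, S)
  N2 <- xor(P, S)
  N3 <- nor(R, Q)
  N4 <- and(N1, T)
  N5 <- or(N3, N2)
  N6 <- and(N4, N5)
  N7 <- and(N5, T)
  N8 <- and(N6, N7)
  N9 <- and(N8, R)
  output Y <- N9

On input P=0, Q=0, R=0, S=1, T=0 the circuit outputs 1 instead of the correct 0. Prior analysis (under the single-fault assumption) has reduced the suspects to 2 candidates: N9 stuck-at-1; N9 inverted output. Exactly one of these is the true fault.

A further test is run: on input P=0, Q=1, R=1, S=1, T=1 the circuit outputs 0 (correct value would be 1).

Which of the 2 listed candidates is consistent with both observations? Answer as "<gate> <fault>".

N9 inverted output

Evaluate each candidate on input P=0, Q=1, R=1, S=1, T=1:
  N9 stuck-at-1: N1=1, N2=1, N3=0, N4=1, N5=1, N6=1, N7=1, N8=1, N9=1 [stuck-at-1] → 1 — eliminated
  N9 inverted output: N1=1, N2=1, N3=0, N4=1, N5=1, N6=1, N7=1, N8=1, N9=0 [inverted output] → 0 — matches
Only N9 inverted output reproduces the observed 0.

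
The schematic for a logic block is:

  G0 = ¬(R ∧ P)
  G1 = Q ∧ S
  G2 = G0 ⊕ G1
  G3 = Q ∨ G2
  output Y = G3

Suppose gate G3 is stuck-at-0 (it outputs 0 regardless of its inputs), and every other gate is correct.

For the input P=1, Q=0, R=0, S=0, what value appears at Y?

Propagate with G3 forced: G0=1, G1=0, G2=1, G3=0 [stuck-at-0].
So Y = 0. (Without the fault it would be 1.)

0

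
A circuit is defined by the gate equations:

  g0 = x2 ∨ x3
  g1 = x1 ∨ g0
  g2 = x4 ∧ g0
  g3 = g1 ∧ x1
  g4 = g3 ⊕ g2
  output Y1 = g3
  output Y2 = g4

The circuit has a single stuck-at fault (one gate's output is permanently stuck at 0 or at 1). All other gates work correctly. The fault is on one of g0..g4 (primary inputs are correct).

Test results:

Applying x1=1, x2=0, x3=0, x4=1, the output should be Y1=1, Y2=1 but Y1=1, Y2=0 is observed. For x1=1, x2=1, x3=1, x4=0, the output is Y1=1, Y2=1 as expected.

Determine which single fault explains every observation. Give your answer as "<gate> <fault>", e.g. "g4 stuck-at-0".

Fault-free values for test 1 (x1=1, x2=0, x3=0, x4=1): g0=0, g1=1, g2=0, g3=1, g4=1, giving Y1=1, Y2=1. Observed Y1=1, Y2=0.
Test 1: faults giving observed Y1=1, Y2=0 are {g0 stuck-at-1, g2 stuck-at-1, g4 stuck-at-0}.
Test 2 (x1=1, x2=1, x3=1, x4=0): fault-free g0=1, g1=1, g2=0, g3=1, g4=1 → Y1=1, Y2=1; observed Y1=1, Y2=1. Eliminates g2 stuck-at-1, g4 stuck-at-0.
Only g0 stuck-at-1 is consistent with every test.

g0 stuck-at-1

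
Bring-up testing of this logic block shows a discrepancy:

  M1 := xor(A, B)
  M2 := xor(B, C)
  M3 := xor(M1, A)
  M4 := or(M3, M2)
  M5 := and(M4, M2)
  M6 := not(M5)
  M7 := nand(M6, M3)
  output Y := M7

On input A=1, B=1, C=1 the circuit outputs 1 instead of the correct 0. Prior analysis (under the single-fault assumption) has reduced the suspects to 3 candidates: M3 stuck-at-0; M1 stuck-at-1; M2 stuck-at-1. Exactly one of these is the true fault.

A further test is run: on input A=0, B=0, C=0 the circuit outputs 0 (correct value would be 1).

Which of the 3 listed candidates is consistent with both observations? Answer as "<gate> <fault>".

M1 stuck-at-1

Evaluate each candidate on input A=0, B=0, C=0:
  M3 stuck-at-0: M1=0, M2=0, M3=0 [stuck-at-0], M4=0, M5=0, M6=1, M7=1 → 1 — eliminated
  M1 stuck-at-1: M1=1 [stuck-at-1], M2=0, M3=1, M4=1, M5=0, M6=1, M7=0 → 0 — matches
  M2 stuck-at-1: M1=0, M2=1 [stuck-at-1], M3=0, M4=1, M5=1, M6=0, M7=1 → 1 — eliminated
Only M1 stuck-at-1 reproduces the observed 0.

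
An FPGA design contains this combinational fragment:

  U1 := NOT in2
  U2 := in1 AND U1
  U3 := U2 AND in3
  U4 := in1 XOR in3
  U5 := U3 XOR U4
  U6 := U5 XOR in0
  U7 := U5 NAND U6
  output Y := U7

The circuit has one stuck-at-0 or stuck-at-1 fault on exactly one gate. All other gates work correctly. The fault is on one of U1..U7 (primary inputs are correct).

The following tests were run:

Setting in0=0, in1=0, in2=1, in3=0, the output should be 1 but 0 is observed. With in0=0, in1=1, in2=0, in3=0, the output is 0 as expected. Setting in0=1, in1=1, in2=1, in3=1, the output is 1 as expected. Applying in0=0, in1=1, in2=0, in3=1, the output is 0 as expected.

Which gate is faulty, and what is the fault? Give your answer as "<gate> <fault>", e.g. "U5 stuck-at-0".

U5 stuck-at-1

Fault-free values for test 1 (in0=0, in1=0, in2=1, in3=0): U1=0, U2=0, U3=0, U4=0, U5=0, U6=0, U7=1, giving Y=1. Observed 0.
Test 1: faults giving observed 0 are {U3 stuck-at-1, U4 stuck-at-1, U5 stuck-at-1, U7 stuck-at-0}.
Test 2 (in0=0, in1=1, in2=0, in3=0): fault-free U1=1, U2=1, U3=0, U4=1, U5=1, U6=1, U7=0 → 0; observed 0. Eliminates U3 stuck-at-1.
Test 3 (in0=1, in1=1, in2=1, in3=1): fault-free U1=0, U2=0, U3=0, U4=0, U5=0, U6=1, U7=1 → 1; observed 1. Eliminates U7 stuck-at-0.
Test 4 (in0=0, in1=1, in2=0, in3=1): fault-free U1=1, U2=1, U3=1, U4=0, U5=1, U6=1, U7=0 → 0; observed 0. Eliminates U4 stuck-at-1.
Only U5 stuck-at-1 is consistent with every test.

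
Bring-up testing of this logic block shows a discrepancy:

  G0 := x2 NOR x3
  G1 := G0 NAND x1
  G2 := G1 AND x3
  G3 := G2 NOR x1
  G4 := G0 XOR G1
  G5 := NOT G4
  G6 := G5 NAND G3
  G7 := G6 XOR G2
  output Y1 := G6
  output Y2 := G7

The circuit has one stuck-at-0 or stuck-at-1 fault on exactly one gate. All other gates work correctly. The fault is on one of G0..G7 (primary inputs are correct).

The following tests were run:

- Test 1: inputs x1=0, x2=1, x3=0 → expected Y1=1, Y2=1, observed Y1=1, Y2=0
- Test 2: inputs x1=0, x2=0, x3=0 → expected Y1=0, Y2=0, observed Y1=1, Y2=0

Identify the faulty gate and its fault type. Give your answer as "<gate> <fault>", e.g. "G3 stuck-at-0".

G2 stuck-at-1

Fault-free values for test 1 (x1=0, x2=1, x3=0): G0=0, G1=1, G2=0, G3=1, G4=1, G5=0, G6=1, G7=1, giving Y1=1, Y2=1. Observed Y1=1, Y2=0.
Test 1: faults giving observed Y1=1, Y2=0 are {G2 stuck-at-1, G7 stuck-at-0}.
Test 2 (x1=0, x2=0, x3=0): fault-free G0=1, G1=1, G2=0, G3=1, G4=0, G5=1, G6=0, G7=0 → Y1=0, Y2=0; observed Y1=1, Y2=0. Eliminates G7 stuck-at-0.
Only G2 stuck-at-1 is consistent with every test.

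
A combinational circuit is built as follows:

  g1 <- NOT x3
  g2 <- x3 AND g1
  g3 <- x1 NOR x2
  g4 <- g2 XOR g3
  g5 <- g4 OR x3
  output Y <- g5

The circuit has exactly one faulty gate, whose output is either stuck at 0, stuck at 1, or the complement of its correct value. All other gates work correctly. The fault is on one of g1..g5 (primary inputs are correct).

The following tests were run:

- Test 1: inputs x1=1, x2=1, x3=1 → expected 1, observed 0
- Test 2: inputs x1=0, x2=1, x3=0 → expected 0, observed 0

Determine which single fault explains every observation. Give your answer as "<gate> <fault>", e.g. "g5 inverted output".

g5 stuck-at-0

Fault-free values for test 1 (x1=1, x2=1, x3=1): g1=0, g2=0, g3=0, g4=0, g5=1, giving Y=1. Observed 0.
Test 1: faults giving observed 0 are {g5 stuck-at-0, g5 inverted output}.
Test 2 (x1=0, x2=1, x3=0): fault-free g1=1, g2=0, g3=0, g4=0, g5=0 → 0; observed 0. Eliminates g5 inverted output.
Only g5 stuck-at-0 is consistent with every test.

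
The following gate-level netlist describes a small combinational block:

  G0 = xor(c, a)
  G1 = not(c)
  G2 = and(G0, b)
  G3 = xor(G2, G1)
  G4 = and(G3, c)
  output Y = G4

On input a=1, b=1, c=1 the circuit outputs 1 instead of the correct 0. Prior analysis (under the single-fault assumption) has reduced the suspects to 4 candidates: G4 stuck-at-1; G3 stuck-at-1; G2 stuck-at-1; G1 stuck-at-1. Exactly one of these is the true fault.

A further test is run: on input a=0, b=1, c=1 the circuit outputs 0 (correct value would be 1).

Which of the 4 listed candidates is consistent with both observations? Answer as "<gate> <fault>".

Evaluate each candidate on input a=0, b=1, c=1:
  G4 stuck-at-1: G0=1, G1=0, G2=1, G3=1, G4=1 [stuck-at-1] → 1 — eliminated
  G3 stuck-at-1: G0=1, G1=0, G2=1, G3=1 [stuck-at-1], G4=1 → 1 — eliminated
  G2 stuck-at-1: G0=1, G1=0, G2=1 [stuck-at-1], G3=1, G4=1 → 1 — eliminated
  G1 stuck-at-1: G0=1, G1=1 [stuck-at-1], G2=1, G3=0, G4=0 → 0 — matches
Only G1 stuck-at-1 reproduces the observed 0.

G1 stuck-at-1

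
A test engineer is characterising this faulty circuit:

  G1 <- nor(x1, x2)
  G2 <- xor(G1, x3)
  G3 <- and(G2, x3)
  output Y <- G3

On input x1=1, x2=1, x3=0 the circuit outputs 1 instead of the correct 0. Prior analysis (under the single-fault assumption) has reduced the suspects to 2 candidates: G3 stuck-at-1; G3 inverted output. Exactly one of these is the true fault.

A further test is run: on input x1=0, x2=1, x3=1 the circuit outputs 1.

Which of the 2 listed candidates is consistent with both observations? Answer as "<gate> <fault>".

G3 stuck-at-1

Evaluate each candidate on input x1=0, x2=1, x3=1:
  G3 stuck-at-1: G1=0, G2=1, G3=1 [stuck-at-1] → 1 — matches
  G3 inverted output: G1=0, G2=1, G3=0 [inverted output] → 0 — eliminated
Only G3 stuck-at-1 reproduces the observed 1.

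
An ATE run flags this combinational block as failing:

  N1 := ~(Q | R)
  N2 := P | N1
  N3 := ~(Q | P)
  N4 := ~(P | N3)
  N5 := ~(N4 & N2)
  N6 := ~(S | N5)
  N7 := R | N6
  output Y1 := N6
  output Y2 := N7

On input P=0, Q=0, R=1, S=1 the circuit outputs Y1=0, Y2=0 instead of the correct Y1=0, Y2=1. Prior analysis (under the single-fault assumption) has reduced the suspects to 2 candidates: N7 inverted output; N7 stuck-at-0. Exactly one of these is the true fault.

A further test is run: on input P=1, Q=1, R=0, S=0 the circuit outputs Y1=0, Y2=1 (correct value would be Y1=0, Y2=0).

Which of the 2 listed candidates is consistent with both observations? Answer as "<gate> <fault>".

N7 inverted output

Evaluate each candidate on input P=1, Q=1, R=0, S=0:
  N7 inverted output: N1=0, N2=1, N3=0, N4=0, N5=1, N6=0, N7=1 [inverted output] → Y1=0, Y2=1 — matches
  N7 stuck-at-0: N1=0, N2=1, N3=0, N4=0, N5=1, N6=0, N7=0 [stuck-at-0] → Y1=0, Y2=0 — eliminated
Only N7 inverted output reproduces the observed Y1=0, Y2=1.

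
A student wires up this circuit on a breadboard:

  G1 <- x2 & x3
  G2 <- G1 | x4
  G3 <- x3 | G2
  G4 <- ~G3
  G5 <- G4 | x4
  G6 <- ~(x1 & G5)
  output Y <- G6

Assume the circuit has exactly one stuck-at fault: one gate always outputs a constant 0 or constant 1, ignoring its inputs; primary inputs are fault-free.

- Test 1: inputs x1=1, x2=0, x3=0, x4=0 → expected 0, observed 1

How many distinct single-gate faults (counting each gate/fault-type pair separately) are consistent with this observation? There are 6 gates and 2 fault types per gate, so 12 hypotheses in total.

Fault-free: G1=0, G2=0, G3=0, G4=1, G5=1, G6=0 → 0. Observed 1.
  G1 stuck-at-0: output 0 ✗
  G1 stuck-at-1: output 1 ✓
  G2 stuck-at-0: output 0 ✗
  G2 stuck-at-1: output 1 ✓
  G3 stuck-at-0: output 0 ✗
  G3 stuck-at-1: output 1 ✓
  G4 stuck-at-0: output 1 ✓
  G4 stuck-at-1: output 0 ✗
  G5 stuck-at-0: output 1 ✓
  G5 stuck-at-1: output 0 ✗
  G6 stuck-at-0: output 0 ✗
  G6 stuck-at-1: output 1 ✓
Consistent faults: {G1 stuck-at-1, G2 stuck-at-1, G3 stuck-at-1, G4 stuck-at-0, G5 stuck-at-0, G6 stuck-at-1} — 6 in all.

6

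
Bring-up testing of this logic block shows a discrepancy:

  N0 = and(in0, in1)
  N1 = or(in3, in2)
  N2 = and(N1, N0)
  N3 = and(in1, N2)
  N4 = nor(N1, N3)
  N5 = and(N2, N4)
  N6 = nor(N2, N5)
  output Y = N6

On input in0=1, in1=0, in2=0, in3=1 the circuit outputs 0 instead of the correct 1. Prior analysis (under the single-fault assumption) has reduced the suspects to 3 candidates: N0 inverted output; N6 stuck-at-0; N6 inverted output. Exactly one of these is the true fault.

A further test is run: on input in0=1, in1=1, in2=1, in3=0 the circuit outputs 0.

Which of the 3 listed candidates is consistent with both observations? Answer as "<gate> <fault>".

N6 stuck-at-0

Evaluate each candidate on input in0=1, in1=1, in2=1, in3=0:
  N0 inverted output: N0=0 [inverted output], N1=1, N2=0, N3=0, N4=0, N5=0, N6=1 → 1 — eliminated
  N6 stuck-at-0: N0=1, N1=1, N2=1, N3=1, N4=0, N5=0, N6=0 [stuck-at-0] → 0 — matches
  N6 inverted output: N0=1, N1=1, N2=1, N3=1, N4=0, N5=0, N6=1 [inverted output] → 1 — eliminated
Only N6 stuck-at-0 reproduces the observed 0.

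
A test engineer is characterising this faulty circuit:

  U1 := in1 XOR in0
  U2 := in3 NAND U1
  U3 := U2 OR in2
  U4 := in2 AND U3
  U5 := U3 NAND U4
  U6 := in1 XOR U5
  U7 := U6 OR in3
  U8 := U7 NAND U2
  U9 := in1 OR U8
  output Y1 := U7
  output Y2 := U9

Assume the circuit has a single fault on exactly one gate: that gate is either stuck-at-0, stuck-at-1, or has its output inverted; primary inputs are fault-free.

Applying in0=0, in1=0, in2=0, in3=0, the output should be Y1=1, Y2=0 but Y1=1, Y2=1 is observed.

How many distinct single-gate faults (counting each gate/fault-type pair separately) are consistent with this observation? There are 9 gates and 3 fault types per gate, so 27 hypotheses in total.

6

Fault-free: U1=0, U2=1, U3=1, U4=0, U5=1, U6=1, U7=1, U8=0, U9=0 → Y1=1, Y2=0. Observed Y1=1, Y2=1.
  U1: none of the 3 fault types match ✗
  U2: stuck-at-0, inverted output ✓; others ✗
  U3: none of the 3 fault types match ✗
  U4: none of the 3 fault types match ✗
  U5: none of the 3 fault types match ✗
  U6: none of the 3 fault types match ✗
  U7: none of the 3 fault types match ✗
  U8: stuck-at-1, inverted output ✓; others ✗
  U9: stuck-at-1, inverted output ✓; others ✗
Consistent faults: {U2 stuck-at-0, U2 inverted output, U8 stuck-at-1, U8 inverted output, U9 stuck-at-1, U9 inverted output} — 6 in all.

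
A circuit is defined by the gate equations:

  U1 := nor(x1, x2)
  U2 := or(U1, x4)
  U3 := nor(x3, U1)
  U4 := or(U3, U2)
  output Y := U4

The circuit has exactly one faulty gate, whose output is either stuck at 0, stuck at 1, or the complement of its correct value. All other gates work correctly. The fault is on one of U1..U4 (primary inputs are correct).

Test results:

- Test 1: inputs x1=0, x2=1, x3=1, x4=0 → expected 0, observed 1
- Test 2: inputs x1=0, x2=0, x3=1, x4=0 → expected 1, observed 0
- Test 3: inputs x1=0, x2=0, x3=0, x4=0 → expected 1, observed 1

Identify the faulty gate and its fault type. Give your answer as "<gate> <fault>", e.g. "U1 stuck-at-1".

Fault-free values for test 1 (x1=0, x2=1, x3=1, x4=0): U1=0, U2=0, U3=0, U4=0, giving Y=0. Observed 1.
Test 1: faults giving observed 1 are {U1 stuck-at-1, U1 inverted output, U2 stuck-at-1, U2 inverted output, U3 stuck-at-1, U3 inverted output, U4 stuck-at-1, U4 inverted output}.
Test 2 (x1=0, x2=0, x3=1, x4=0): fault-free U1=1, U2=1, U3=0, U4=1 → 1; observed 0. Eliminates U1 stuck-at-1, U2 stuck-at-1, U3 stuck-at-1, U3 inverted output, U4 stuck-at-1.
Test 3 (x1=0, x2=0, x3=0, x4=0): fault-free U1=1, U2=1, U3=0, U4=1 → 1; observed 1. Eliminates U2 inverted output, U4 inverted output.
Only U1 inverted output is consistent with every test.

U1 inverted output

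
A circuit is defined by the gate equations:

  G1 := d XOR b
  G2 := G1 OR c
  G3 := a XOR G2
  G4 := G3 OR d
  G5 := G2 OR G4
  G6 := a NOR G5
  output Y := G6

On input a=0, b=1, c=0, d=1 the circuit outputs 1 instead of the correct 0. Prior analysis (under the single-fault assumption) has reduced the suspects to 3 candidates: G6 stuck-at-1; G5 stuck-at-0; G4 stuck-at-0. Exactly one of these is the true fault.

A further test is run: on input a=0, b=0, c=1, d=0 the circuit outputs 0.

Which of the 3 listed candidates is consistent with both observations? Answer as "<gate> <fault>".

Evaluate each candidate on input a=0, b=0, c=1, d=0:
  G6 stuck-at-1: G1=0, G2=1, G3=1, G4=1, G5=1, G6=1 [stuck-at-1] → 1 — eliminated
  G5 stuck-at-0: G1=0, G2=1, G3=1, G4=1, G5=0 [stuck-at-0], G6=1 → 1 — eliminated
  G4 stuck-at-0: G1=0, G2=1, G3=1, G4=0 [stuck-at-0], G5=1, G6=0 → 0 — matches
Only G4 stuck-at-0 reproduces the observed 0.

G4 stuck-at-0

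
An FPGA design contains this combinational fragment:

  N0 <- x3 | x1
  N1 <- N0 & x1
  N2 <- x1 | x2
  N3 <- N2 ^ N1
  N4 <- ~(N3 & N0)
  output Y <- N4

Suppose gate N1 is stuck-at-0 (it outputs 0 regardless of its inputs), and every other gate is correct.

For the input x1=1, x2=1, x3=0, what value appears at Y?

0

Propagate with N1 forced: N0=1, N1=0 [stuck-at-0], N2=1, N3=1, N4=0.
So Y = 0. (Without the fault it would be 1.)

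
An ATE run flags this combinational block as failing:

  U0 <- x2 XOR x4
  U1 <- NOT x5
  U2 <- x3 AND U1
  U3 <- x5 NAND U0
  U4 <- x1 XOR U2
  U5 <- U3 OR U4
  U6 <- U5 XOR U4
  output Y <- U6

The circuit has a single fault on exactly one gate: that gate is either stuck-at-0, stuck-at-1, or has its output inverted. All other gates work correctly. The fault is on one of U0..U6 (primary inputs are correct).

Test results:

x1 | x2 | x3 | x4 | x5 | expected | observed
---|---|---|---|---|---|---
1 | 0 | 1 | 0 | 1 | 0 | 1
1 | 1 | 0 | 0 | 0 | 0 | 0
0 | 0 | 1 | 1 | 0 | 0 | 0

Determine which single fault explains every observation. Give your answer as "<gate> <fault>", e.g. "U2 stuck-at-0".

Fault-free values for test 1 (x1=1, x2=0, x3=1, x4=0, x5=1): U0=0, U1=0, U2=0, U3=1, U4=1, U5=1, U6=0, giving Y=0. Observed 1.
Test 1: faults giving observed 1 are {U1 stuck-at-1, U1 inverted output, U2 stuck-at-1, U2 inverted output, U4 stuck-at-0, U4 inverted output, U5 stuck-at-0, U5 inverted output, U6 stuck-at-1, U6 inverted output}.
Test 2 (x1=1, x2=1, x3=0, x4=0, x5=0): fault-free U0=1, U1=1, U2=0, U3=1, U4=1, U5=1, U6=0 → 0; observed 0. Eliminates U2 stuck-at-1, U2 inverted output, U4 stuck-at-0, U4 inverted output, U5 stuck-at-0, U5 inverted output, U6 stuck-at-1, U6 inverted output.
Test 3 (x1=0, x2=0, x3=1, x4=1, x5=0): fault-free U0=1, U1=1, U2=1, U3=1, U4=1, U5=1, U6=0 → 0; observed 0. Eliminates U1 inverted output.
Only U1 stuck-at-1 is consistent with every test.

U1 stuck-at-1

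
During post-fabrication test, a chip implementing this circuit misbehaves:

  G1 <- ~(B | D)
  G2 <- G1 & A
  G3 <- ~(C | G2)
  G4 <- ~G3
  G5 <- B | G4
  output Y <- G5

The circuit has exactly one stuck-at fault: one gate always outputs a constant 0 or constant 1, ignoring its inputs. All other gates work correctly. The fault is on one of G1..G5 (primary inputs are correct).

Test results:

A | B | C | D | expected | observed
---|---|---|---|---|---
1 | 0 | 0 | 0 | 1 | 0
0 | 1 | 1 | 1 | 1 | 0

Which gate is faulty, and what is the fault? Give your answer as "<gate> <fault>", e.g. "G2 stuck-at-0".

G5 stuck-at-0

Fault-free values for test 1 (A=1, B=0, C=0, D=0): G1=1, G2=1, G3=0, G4=1, G5=1, giving Y=1. Observed 0.
Test 1: faults giving observed 0 are {G1 stuck-at-0, G2 stuck-at-0, G3 stuck-at-1, G4 stuck-at-0, G5 stuck-at-0}.
Test 2 (A=0, B=1, C=1, D=1): fault-free G1=0, G2=0, G3=0, G4=1, G5=1 → 1; observed 0. Eliminates G1 stuck-at-0, G2 stuck-at-0, G3 stuck-at-1, G4 stuck-at-0.
Only G5 stuck-at-0 is consistent with every test.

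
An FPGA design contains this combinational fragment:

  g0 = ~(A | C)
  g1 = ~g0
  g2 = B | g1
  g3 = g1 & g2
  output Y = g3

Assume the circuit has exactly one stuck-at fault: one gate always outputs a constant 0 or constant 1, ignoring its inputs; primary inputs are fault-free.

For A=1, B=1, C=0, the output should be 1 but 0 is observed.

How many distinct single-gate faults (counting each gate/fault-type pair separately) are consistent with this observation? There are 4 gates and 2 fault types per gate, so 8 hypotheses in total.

Fault-free: g0=0, g1=1, g2=1, g3=1 → 1. Observed 0.
  g0 stuck-at-0: output 1 ✗
  g0 stuck-at-1: output 0 ✓
  g1 stuck-at-0: output 0 ✓
  g1 stuck-at-1: output 1 ✗
  g2 stuck-at-0: output 0 ✓
  g2 stuck-at-1: output 1 ✗
  g3 stuck-at-0: output 0 ✓
  g3 stuck-at-1: output 1 ✗
Consistent faults: {g0 stuck-at-1, g1 stuck-at-0, g2 stuck-at-0, g3 stuck-at-0} — 4 in all.

4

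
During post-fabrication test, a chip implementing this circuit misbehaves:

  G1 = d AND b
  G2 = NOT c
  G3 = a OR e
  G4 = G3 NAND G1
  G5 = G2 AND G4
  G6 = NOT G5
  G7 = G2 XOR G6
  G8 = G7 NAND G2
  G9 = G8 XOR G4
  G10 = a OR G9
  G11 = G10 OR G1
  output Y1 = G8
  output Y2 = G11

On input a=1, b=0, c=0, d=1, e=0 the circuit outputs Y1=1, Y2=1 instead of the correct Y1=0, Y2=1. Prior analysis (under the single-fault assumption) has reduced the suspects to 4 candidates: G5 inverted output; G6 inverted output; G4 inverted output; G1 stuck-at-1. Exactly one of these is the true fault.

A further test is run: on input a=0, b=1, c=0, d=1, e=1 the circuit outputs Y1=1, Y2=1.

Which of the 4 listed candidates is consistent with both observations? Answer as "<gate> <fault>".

G1 stuck-at-1

Evaluate each candidate on input a=0, b=1, c=0, d=1, e=1:
  G5 inverted output: G1=1, G2=1, G3=1, G4=0, G5=1 [inverted output], G6=0, G7=1, G8=0, G9=0, G10=0, G11=1 → Y1=0, Y2=1 — eliminated
  G6 inverted output: G1=1, G2=1, G3=1, G4=0, G5=0, G6=0 [inverted output], G7=1, G8=0, G9=0, G10=0, G11=1 → Y1=0, Y2=1 — eliminated
  G4 inverted output: G1=1, G2=1, G3=1, G4=1 [inverted output], G5=1, G6=0, G7=1, G8=0, G9=1, G10=1, G11=1 → Y1=0, Y2=1 — eliminated
  G1 stuck-at-1: G1=1 [stuck-at-1], G2=1, G3=1, G4=0, G5=0, G6=1, G7=0, G8=1, G9=1, G10=1, G11=1 → Y1=1, Y2=1 — matches
Only G1 stuck-at-1 reproduces the observed Y1=1, Y2=1.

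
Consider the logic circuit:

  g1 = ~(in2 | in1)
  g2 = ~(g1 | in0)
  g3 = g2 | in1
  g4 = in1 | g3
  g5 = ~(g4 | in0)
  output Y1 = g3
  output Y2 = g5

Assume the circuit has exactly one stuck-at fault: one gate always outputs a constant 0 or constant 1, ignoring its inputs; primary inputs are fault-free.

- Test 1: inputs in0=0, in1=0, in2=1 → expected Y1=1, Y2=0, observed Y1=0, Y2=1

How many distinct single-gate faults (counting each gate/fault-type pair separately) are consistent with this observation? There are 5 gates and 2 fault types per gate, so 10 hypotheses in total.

Fault-free: g1=0, g2=1, g3=1, g4=1, g5=0 → Y1=1, Y2=0. Observed Y1=0, Y2=1.
  g1 stuck-at-0: output Y1=1, Y2=0 ✗
  g1 stuck-at-1: output Y1=0, Y2=1 ✓
  g2 stuck-at-0: output Y1=0, Y2=1 ✓
  g2 stuck-at-1: output Y1=1, Y2=0 ✗
  g3 stuck-at-0: output Y1=0, Y2=1 ✓
  g3 stuck-at-1: output Y1=1, Y2=0 ✗
  g4 stuck-at-0: output Y1=1, Y2=1 ✗
  g4 stuck-at-1: output Y1=1, Y2=0 ✗
  g5 stuck-at-0: output Y1=1, Y2=0 ✗
  g5 stuck-at-1: output Y1=1, Y2=1 ✗
Consistent faults: {g1 stuck-at-1, g2 stuck-at-0, g3 stuck-at-0} — 3 in all.

3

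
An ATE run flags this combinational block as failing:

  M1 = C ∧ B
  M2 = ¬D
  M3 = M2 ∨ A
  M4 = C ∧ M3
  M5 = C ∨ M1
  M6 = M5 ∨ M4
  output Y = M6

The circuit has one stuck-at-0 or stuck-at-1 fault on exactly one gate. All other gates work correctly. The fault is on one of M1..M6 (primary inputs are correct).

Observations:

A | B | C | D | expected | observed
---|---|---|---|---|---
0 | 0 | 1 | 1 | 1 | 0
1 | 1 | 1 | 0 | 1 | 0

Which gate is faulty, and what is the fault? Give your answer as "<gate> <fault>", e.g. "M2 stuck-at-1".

Fault-free values for test 1 (A=0, B=0, C=1, D=1): M1=0, M2=0, M3=0, M4=0, M5=1, M6=1, giving Y=1. Observed 0.
Test 1: faults giving observed 0 are {M5 stuck-at-0, M6 stuck-at-0}.
Test 2 (A=1, B=1, C=1, D=0): fault-free M1=1, M2=1, M3=1, M4=1, M5=1, M6=1 → 1; observed 0. Eliminates M5 stuck-at-0.
Only M6 stuck-at-0 is consistent with every test.

M6 stuck-at-0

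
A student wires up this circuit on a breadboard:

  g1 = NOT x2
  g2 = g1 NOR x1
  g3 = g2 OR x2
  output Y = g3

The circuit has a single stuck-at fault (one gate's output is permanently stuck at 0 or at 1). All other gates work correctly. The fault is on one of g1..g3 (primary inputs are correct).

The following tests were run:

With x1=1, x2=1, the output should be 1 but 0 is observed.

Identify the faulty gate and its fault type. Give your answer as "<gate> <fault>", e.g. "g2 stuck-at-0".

Fault-free values for test 1 (x1=1, x2=1): g1=0, g2=0, g3=1, giving Y=1. Observed 0.
Test 1: faults giving observed 0 are {g3 stuck-at-0}.
Only g3 stuck-at-0 is consistent with every test.

g3 stuck-at-0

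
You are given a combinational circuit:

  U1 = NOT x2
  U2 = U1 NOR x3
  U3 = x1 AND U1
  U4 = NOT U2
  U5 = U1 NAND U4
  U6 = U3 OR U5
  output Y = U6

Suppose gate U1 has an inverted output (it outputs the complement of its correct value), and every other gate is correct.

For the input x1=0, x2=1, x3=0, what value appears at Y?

Propagate with U1 forced: U1=1 [inverted output], U2=0, U3=0, U4=1, U5=0, U6=0.
So Y = 0. (Without the fault it would be 1.)

0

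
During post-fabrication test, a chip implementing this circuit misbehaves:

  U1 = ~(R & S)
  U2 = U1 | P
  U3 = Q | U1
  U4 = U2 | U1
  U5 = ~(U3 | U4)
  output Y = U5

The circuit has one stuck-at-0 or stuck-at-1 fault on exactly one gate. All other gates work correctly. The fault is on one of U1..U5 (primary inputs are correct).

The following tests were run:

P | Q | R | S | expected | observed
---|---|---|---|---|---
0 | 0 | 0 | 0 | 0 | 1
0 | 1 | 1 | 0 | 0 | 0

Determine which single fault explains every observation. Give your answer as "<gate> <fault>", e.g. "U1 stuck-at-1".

U1 stuck-at-0

Fault-free values for test 1 (P=0, Q=0, R=0, S=0): U1=1, U2=1, U3=1, U4=1, U5=0, giving Y=0. Observed 1.
Test 1: faults giving observed 1 are {U1 stuck-at-0, U5 stuck-at-1}.
Test 2 (P=0, Q=1, R=1, S=0): fault-free U1=1, U2=1, U3=1, U4=1, U5=0 → 0; observed 0. Eliminates U5 stuck-at-1.
Only U1 stuck-at-0 is consistent with every test.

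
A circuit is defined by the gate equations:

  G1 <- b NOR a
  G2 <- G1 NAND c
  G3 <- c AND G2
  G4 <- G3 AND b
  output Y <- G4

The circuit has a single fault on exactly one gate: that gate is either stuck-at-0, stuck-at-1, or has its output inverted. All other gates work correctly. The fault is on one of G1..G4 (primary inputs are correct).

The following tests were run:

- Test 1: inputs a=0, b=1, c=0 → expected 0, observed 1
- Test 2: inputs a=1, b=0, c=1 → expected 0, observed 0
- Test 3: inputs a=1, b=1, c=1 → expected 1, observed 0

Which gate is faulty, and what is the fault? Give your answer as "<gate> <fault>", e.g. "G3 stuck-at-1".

Fault-free values for test 1 (a=0, b=1, c=0): G1=0, G2=1, G3=0, G4=0, giving Y=0. Observed 1.
Test 1: faults giving observed 1 are {G3 stuck-at-1, G3 inverted output, G4 stuck-at-1, G4 inverted output}.
Test 2 (a=1, b=0, c=1): fault-free G1=0, G2=1, G3=1, G4=0 → 0; observed 0. Eliminates G4 stuck-at-1, G4 inverted output.
Test 3 (a=1, b=1, c=1): fault-free G1=0, G2=1, G3=1, G4=1 → 1; observed 0. Eliminates G3 stuck-at-1.
Only G3 inverted output is consistent with every test.

G3 inverted output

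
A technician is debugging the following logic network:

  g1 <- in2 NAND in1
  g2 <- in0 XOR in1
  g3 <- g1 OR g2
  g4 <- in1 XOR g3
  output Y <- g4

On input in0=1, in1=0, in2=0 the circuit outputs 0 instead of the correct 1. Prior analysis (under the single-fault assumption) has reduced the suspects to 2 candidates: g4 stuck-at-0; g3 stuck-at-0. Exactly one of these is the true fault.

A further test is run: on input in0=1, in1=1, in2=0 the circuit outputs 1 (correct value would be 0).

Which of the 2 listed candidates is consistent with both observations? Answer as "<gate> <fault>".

g3 stuck-at-0

Evaluate each candidate on input in0=1, in1=1, in2=0:
  g4 stuck-at-0: g1=1, g2=0, g3=1, g4=0 [stuck-at-0] → 0 — eliminated
  g3 stuck-at-0: g1=1, g2=0, g3=0 [stuck-at-0], g4=1 → 1 — matches
Only g3 stuck-at-0 reproduces the observed 1.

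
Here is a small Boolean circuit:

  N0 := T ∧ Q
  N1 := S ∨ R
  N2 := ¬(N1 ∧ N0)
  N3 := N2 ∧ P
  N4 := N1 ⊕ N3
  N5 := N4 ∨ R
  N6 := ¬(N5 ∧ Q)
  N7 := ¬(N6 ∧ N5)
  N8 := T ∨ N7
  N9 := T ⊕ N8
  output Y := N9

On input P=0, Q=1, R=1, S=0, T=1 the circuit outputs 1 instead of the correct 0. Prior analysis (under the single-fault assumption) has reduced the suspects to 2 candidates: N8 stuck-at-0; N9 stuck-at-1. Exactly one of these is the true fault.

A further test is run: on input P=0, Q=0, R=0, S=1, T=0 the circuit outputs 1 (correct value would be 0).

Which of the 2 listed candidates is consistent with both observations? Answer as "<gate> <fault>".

Evaluate each candidate on input P=0, Q=0, R=0, S=1, T=0:
  N8 stuck-at-0: N0=0, N1=1, N2=1, N3=0, N4=1, N5=1, N6=1, N7=0, N8=0 [stuck-at-0], N9=0 → 0 — eliminated
  N9 stuck-at-1: N0=0, N1=1, N2=1, N3=0, N4=1, N5=1, N6=1, N7=0, N8=0, N9=1 [stuck-at-1] → 1 — matches
Only N9 stuck-at-1 reproduces the observed 1.

N9 stuck-at-1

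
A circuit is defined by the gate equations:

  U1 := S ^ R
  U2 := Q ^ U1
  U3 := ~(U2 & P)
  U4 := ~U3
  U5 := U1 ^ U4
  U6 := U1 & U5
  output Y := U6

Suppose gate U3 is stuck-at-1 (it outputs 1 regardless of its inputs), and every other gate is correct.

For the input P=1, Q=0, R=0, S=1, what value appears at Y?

1

Propagate with U3 forced: U1=1, U2=1, U3=1 [stuck-at-1], U4=0, U5=1, U6=1.
So Y = 1. (Without the fault it would be 0.)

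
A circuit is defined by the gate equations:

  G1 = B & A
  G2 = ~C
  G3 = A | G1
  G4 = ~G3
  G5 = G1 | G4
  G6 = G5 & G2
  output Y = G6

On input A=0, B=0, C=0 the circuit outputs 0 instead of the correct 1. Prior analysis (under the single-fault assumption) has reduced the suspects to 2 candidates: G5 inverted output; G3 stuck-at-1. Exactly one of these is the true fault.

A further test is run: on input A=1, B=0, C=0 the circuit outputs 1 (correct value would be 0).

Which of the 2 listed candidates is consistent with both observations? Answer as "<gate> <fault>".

G5 inverted output

Evaluate each candidate on input A=1, B=0, C=0:
  G5 inverted output: G1=0, G2=1, G3=1, G4=0, G5=1 [inverted output], G6=1 → 1 — matches
  G3 stuck-at-1: G1=0, G2=1, G3=1 [stuck-at-1], G4=0, G5=0, G6=0 → 0 — eliminated
Only G5 inverted output reproduces the observed 1.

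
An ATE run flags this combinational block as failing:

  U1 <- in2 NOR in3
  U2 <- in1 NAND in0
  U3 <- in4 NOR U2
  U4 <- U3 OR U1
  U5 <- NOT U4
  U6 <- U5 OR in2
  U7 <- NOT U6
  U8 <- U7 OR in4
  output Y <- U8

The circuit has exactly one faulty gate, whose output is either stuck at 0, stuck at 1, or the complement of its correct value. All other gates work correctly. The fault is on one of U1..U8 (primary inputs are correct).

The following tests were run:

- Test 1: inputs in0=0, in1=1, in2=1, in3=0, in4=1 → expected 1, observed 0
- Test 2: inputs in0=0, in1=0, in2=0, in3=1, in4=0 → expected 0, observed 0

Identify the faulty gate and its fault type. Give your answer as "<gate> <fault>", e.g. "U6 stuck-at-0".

U8 stuck-at-0

Fault-free values for test 1 (in0=0, in1=1, in2=1, in3=0, in4=1): U1=0, U2=1, U3=0, U4=0, U5=1, U6=1, U7=0, U8=1, giving Y=1. Observed 0.
Test 1: faults giving observed 0 are {U8 stuck-at-0, U8 inverted output}.
Test 2 (in0=0, in1=0, in2=0, in3=1, in4=0): fault-free U1=0, U2=1, U3=0, U4=0, U5=1, U6=1, U7=0, U8=0 → 0; observed 0. Eliminates U8 inverted output.
Only U8 stuck-at-0 is consistent with every test.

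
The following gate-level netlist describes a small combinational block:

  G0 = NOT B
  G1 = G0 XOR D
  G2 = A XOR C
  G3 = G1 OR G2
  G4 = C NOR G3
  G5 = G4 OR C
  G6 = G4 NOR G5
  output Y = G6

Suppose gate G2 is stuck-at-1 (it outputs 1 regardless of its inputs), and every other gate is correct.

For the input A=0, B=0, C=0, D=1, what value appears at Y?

1

Propagate with G2 forced: G0=1, G1=0, G2=1 [stuck-at-1], G3=1, G4=0, G5=0, G6=1.
So Y = 1. (Without the fault it would be 0.)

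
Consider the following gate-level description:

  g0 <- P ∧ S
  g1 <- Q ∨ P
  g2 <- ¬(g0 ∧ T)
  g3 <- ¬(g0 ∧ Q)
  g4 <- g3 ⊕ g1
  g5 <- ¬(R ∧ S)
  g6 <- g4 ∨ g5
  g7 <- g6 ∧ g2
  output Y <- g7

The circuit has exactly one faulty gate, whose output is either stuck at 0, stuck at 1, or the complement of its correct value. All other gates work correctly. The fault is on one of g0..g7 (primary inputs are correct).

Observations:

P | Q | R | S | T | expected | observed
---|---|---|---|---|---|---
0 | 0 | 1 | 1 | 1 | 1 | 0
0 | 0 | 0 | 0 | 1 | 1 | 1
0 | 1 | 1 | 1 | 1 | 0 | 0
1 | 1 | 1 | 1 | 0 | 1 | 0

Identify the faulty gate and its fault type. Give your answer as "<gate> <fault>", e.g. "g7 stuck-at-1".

g4 stuck-at-0

Fault-free values for test 1 (P=0, Q=0, R=1, S=1, T=1): g0=0, g1=0, g2=1, g3=1, g4=1, g5=0, g6=1, g7=1, giving Y=1. Observed 0.
Test 1: faults giving observed 0 are {g0 stuck-at-1, g0 inverted output, g1 stuck-at-1, g1 inverted output, g2 stuck-at-0, g2 inverted output, g3 stuck-at-0, g3 inverted output, g4 stuck-at-0, g4 inverted output, g6 stuck-at-0, g6 inverted output, g7 stuck-at-0, g7 inverted output}.
Test 2 (P=0, Q=0, R=0, S=0, T=1): fault-free g0=0, g1=0, g2=1, g3=1, g4=1, g5=1, g6=1, g7=1 → 1; observed 1. Eliminates g0 stuck-at-1, g0 inverted output, g2 stuck-at-0, g2 inverted output, g6 stuck-at-0, g6 inverted output, g7 stuck-at-0, g7 inverted output.
Test 3 (P=0, Q=1, R=1, S=1, T=1): fault-free g0=0, g1=1, g2=1, g3=1, g4=0, g5=0, g6=0, g7=0 → 0; observed 0. Eliminates g1 inverted output, g3 stuck-at-0, g3 inverted output, g4 inverted output.
Test 4 (P=1, Q=1, R=1, S=1, T=0): fault-free g0=1, g1=1, g2=1, g3=0, g4=1, g5=0, g6=1, g7=1 → 1; observed 0. Eliminates g1 stuck-at-1.
Only g4 stuck-at-0 is consistent with every test.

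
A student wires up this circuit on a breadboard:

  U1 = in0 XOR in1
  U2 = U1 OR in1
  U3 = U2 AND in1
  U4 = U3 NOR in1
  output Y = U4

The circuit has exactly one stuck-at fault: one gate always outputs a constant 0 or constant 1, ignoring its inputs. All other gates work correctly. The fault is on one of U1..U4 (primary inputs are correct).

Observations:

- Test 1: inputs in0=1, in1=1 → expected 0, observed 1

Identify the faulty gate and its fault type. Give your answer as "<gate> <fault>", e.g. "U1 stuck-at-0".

Fault-free values for test 1 (in0=1, in1=1): U1=0, U2=1, U3=1, U4=0, giving Y=0. Observed 1.
Test 1: faults giving observed 1 are {U4 stuck-at-1}.
Only U4 stuck-at-1 is consistent with every test.

U4 stuck-at-1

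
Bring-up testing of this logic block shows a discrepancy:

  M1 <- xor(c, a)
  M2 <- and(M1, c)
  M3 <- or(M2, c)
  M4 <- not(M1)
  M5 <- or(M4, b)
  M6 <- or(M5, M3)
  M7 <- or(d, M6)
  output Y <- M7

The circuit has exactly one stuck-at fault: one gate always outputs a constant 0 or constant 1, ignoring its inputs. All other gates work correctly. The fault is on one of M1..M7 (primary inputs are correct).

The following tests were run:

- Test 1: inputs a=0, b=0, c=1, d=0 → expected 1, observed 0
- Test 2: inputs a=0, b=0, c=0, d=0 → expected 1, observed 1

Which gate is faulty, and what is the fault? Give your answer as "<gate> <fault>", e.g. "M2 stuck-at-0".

Fault-free values for test 1 (a=0, b=0, c=1, d=0): M1=1, M2=1, M3=1, M4=0, M5=0, M6=1, M7=1, giving Y=1. Observed 0.
Test 1: faults giving observed 0 are {M3 stuck-at-0, M6 stuck-at-0, M7 stuck-at-0}.
Test 2 (a=0, b=0, c=0, d=0): fault-free M1=0, M2=0, M3=0, M4=1, M5=1, M6=1, M7=1 → 1; observed 1. Eliminates M6 stuck-at-0, M7 stuck-at-0.
Only M3 stuck-at-0 is consistent with every test.

M3 stuck-at-0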